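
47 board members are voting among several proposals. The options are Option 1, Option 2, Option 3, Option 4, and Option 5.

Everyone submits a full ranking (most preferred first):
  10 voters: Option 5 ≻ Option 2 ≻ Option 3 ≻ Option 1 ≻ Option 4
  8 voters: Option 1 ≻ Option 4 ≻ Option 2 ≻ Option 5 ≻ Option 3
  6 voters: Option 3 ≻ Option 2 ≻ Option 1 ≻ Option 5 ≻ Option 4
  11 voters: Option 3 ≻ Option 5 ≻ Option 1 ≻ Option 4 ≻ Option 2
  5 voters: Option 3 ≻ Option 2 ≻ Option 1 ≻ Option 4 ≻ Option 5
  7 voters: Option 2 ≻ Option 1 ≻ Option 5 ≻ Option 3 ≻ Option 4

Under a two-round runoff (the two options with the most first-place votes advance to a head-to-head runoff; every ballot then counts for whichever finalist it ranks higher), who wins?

Option 5

Round 1 first-place votes: Option 1 8, Option 2 7, Option 3 22, Option 4 0, Option 5 10. Option 3 and Option 5 advance.
Runoff: Option 3 is ranked above Option 5 on 22 ballots, Option 5 above Option 3 on 25.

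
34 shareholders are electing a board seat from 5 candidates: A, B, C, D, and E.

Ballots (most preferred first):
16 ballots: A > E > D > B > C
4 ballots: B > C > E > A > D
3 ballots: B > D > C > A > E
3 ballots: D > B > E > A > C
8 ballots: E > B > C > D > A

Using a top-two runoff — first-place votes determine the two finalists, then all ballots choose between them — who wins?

A

Round 1 first-place votes: A 16, B 7, C 0, D 3, E 8. A and E advance.
Runoff: A is ranked above E on 19 ballots, E above A on 15.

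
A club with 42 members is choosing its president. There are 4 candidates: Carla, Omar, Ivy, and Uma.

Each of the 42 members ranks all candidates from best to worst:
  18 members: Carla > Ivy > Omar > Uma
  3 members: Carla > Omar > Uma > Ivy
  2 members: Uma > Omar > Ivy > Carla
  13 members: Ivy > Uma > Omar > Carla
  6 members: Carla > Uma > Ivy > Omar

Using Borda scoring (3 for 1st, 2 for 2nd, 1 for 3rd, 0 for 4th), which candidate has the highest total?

Carla: 18×3 + 3×3 + 2×0 + 13×0 + 6×3 = 81
Omar: 18×1 + 3×2 + 2×2 + 13×1 + 6×0 = 41
Ivy: 18×2 + 3×0 + 2×1 + 13×3 + 6×1 = 83
Uma: 18×0 + 3×1 + 2×3 + 13×2 + 6×2 = 47

Ivy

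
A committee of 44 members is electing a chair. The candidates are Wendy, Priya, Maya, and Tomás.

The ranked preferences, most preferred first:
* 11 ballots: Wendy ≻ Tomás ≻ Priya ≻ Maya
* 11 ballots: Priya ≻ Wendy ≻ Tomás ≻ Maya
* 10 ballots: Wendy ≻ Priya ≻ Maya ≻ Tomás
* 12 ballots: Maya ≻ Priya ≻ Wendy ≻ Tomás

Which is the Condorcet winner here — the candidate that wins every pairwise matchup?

Priya

Priya vs Wendy: 23–21
Priya vs Maya: 32–12
Priya vs Tomás: 33–11
Priya beats every other candidate.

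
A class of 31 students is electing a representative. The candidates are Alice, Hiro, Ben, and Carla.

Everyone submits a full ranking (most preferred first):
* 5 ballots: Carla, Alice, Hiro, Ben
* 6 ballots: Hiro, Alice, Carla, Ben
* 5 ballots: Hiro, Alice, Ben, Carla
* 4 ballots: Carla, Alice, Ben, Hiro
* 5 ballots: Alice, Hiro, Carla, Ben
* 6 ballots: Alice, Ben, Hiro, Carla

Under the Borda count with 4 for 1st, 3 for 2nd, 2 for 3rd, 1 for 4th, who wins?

Alice

Alice: 5×3 + 6×3 + 5×3 + 4×3 + 5×4 + 6×4 = 104
Hiro: 5×2 + 6×4 + 5×4 + 4×1 + 5×3 + 6×2 = 85
Ben: 5×1 + 6×1 + 5×2 + 4×2 + 5×1 + 6×3 = 52
Carla: 5×4 + 6×2 + 5×1 + 4×4 + 5×2 + 6×1 = 69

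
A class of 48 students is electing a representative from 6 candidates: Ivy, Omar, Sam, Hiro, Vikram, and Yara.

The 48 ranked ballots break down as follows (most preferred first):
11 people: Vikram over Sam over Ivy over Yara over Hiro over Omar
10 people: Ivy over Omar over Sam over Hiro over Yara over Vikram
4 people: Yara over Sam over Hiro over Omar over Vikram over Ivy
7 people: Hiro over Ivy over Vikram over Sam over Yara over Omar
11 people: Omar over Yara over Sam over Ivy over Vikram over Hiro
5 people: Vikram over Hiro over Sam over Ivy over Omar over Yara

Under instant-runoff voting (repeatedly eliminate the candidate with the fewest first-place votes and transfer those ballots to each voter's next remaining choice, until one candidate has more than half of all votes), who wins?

Round 1: Ivy 10, Omar 11, Sam 0, Hiro 7, Vikram 16, Yara 4. Sam eliminated.
Round 2: Ivy 10, Omar 11, Hiro 7, Vikram 16, Yara 4. Yara eliminated.
Round 3: Ivy 10, Omar 11, Hiro 11, Vikram 16. Ivy eliminated.
Round 4: Omar 21, Hiro 11, Vikram 16. Hiro eliminated.
Round 5: Omar 25, Vikram 23. Omar has a majority (≥25).

Omar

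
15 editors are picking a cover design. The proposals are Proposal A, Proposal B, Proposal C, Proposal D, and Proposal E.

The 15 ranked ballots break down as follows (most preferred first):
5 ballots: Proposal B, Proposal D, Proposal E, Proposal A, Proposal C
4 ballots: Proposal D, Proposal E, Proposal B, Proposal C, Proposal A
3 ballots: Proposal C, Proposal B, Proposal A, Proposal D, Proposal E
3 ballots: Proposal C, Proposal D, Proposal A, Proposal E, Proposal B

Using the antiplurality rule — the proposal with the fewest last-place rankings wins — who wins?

Proposal D

Last-place votes: Proposal A 4, Proposal B 3, Proposal C 5, Proposal D 0, Proposal E 3.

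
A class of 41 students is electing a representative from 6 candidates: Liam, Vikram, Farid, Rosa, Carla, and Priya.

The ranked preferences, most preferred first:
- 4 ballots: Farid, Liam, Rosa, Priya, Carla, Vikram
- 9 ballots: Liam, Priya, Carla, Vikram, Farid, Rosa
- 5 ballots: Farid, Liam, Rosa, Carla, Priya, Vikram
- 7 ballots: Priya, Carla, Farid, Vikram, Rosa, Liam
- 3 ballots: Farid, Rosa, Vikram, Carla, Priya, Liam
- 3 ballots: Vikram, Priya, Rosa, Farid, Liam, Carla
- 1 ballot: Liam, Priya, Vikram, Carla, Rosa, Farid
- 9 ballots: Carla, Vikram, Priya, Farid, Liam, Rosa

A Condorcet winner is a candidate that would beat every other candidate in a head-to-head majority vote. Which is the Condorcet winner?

Priya vs Liam: 22–19
Priya vs Vikram: 26–15
Priya vs Farid: 29–12
Priya vs Rosa: 29–12
Priya vs Carla: 24–17
Priya beats every other candidate.

Priya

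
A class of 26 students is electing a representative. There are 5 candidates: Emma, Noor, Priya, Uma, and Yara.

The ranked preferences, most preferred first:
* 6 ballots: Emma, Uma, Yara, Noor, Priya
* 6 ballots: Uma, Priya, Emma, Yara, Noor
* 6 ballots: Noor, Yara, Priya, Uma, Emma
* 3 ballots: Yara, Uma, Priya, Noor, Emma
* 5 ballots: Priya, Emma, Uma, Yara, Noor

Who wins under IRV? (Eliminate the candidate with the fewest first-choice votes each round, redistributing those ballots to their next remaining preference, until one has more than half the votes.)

Uma

Round 1: Emma 6, Noor 6, Priya 5, Uma 6, Yara 3. Yara eliminated.
Round 2: Emma 6, Noor 6, Priya 5, Uma 9. Priya eliminated.
Round 3: Emma 11, Noor 6, Uma 9. Noor eliminated.
Round 4: Emma 11, Uma 15. Uma has a majority (≥14).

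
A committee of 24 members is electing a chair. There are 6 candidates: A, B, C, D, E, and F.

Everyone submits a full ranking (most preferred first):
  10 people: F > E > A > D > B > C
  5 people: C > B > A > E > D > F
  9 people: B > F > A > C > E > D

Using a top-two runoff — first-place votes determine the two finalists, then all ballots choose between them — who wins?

B

Round 1 first-place votes: A 0, B 9, C 5, D 0, E 0, F 10. F and B advance.
Runoff: F is ranked above B on 10 ballots, B above F on 14.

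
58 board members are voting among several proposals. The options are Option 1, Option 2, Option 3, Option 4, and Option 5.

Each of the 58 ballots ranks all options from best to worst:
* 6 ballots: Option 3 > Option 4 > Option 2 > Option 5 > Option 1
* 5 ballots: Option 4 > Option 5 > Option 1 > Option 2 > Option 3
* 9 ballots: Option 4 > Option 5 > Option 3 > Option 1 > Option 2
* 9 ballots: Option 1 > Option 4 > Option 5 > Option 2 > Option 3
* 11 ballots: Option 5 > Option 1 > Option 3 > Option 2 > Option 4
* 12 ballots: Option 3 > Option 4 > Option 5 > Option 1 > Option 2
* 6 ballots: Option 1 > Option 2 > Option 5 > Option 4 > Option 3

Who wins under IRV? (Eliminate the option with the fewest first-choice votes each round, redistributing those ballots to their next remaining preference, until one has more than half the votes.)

Round 1: Option 1 15, Option 2 0, Option 3 18, Option 4 14, Option 5 11. Option 2 eliminated.
Round 2: Option 1 15, Option 3 18, Option 4 14, Option 5 11. Option 5 eliminated.
Round 3: Option 1 26, Option 3 18, Option 4 14. Option 4 eliminated.
Round 4: Option 1 31, Option 3 27. Option 1 has a majority (≥30).

Option 1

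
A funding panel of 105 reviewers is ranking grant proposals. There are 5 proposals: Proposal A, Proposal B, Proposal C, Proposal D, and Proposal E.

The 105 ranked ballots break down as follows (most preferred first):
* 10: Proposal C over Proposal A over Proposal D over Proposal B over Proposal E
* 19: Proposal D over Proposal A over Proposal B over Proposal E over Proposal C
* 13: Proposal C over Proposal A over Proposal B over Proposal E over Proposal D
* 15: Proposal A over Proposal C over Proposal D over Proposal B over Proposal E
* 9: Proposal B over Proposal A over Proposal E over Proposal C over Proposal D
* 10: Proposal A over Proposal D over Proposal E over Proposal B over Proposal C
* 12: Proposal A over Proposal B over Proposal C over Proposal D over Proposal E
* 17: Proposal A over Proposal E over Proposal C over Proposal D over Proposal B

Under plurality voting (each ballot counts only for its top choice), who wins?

Proposal A

First-place votes: Proposal A 54, Proposal B 9, Proposal C 23, Proposal D 19, Proposal E 0.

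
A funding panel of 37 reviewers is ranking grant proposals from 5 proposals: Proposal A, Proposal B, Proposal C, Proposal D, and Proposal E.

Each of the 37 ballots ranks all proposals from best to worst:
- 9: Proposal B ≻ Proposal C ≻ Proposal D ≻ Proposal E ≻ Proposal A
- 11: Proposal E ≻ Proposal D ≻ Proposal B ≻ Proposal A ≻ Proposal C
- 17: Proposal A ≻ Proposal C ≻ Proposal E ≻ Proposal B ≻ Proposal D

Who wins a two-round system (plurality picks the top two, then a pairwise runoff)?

Round 1 first-place votes: Proposal A 17, Proposal B 9, Proposal C 0, Proposal D 0, Proposal E 11. Proposal A and Proposal E advance.
Runoff: Proposal A is ranked above Proposal E on 17 ballots, Proposal E above Proposal A on 20.

Proposal E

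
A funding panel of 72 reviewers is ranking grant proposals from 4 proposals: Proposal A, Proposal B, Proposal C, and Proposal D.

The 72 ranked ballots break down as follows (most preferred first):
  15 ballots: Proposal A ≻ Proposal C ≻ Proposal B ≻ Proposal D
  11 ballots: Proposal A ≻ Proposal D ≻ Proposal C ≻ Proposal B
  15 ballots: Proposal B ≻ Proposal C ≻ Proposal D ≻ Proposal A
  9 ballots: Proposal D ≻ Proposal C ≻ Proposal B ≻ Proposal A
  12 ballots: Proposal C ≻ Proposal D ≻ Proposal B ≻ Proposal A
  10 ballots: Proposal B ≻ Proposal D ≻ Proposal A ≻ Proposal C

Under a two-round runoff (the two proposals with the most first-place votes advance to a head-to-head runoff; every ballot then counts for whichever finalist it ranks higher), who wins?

Round 1 first-place votes: Proposal A 26, Proposal B 25, Proposal C 12, Proposal D 9. Proposal A and Proposal B advance.
Runoff: Proposal A is ranked above Proposal B on 26 ballots, Proposal B above Proposal A on 46.

Proposal B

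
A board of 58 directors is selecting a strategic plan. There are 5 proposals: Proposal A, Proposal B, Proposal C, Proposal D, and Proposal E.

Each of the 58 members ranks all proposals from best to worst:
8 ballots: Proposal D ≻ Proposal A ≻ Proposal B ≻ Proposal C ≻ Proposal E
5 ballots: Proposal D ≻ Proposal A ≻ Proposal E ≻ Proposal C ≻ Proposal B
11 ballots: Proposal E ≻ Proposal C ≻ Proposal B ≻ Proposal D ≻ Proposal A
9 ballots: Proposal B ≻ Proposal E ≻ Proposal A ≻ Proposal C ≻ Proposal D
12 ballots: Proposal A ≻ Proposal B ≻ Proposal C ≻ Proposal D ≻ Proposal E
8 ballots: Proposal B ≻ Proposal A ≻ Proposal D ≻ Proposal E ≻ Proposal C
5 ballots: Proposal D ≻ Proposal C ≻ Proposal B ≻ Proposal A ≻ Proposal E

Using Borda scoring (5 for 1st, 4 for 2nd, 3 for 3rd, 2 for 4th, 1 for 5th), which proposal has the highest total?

Proposal A: 8×4 + 5×4 + 11×1 + 9×3 + 12×5 + 8×4 + 5×2 = 192
Proposal B: 8×3 + 5×1 + 11×3 + 9×5 + 12×4 + 8×5 + 5×3 = 210
Proposal C: 8×2 + 5×2 + 11×4 + 9×2 + 12×3 + 8×1 + 5×4 = 152
Proposal D: 8×5 + 5×5 + 11×2 + 9×1 + 12×2 + 8×3 + 5×5 = 169
Proposal E: 8×1 + 5×3 + 11×5 + 9×4 + 12×1 + 8×2 + 5×1 = 147

Proposal B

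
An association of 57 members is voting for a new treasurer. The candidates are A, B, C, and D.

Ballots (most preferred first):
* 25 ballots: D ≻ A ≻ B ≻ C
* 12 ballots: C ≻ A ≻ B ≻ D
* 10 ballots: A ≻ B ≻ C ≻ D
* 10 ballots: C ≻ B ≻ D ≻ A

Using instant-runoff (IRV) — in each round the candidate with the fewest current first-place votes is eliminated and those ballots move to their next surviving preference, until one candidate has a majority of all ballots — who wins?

Round 1: A 10, B 0, C 22, D 25. B eliminated.
Round 2: A 10, C 22, D 25. A eliminated.
Round 3: C 32, D 25. C has a majority (≥29).

C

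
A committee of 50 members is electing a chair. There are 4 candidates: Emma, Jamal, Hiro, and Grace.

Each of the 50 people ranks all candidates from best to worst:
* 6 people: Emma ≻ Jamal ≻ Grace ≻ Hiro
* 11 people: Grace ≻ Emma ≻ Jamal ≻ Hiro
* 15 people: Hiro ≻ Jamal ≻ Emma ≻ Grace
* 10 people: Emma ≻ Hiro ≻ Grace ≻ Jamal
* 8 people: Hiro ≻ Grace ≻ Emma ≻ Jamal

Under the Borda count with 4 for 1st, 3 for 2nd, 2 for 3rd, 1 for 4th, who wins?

Emma: 6×4 + 11×3 + 15×2 + 10×4 + 8×2 = 143
Jamal: 6×3 + 11×2 + 15×3 + 10×1 + 8×1 = 103
Hiro: 6×1 + 11×1 + 15×4 + 10×3 + 8×4 = 139
Grace: 6×2 + 11×4 + 15×1 + 10×2 + 8×3 = 115

Emma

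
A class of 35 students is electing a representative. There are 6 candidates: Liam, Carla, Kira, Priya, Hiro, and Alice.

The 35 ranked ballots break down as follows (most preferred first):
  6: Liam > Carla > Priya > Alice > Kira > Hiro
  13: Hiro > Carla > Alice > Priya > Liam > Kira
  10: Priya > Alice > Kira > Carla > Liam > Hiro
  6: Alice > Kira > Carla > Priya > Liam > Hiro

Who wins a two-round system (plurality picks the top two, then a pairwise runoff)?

Priya

Round 1 first-place votes: Liam 6, Carla 0, Kira 0, Priya 10, Hiro 13, Alice 6. Hiro and Priya advance.
Runoff: Hiro is ranked above Priya on 13 ballots, Priya above Hiro on 22.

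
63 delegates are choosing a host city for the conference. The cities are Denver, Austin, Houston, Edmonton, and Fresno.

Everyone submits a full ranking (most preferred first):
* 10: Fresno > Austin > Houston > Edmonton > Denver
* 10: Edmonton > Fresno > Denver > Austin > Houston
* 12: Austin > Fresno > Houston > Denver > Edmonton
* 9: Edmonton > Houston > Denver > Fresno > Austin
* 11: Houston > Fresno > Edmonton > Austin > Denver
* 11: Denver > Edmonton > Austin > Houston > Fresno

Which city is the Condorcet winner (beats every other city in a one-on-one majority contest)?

Fresno

Fresno vs Denver: 43–20
Fresno vs Austin: 40–23
Fresno vs Houston: 32–31
Fresno vs Edmonton: 33–30
Fresno beats every other city.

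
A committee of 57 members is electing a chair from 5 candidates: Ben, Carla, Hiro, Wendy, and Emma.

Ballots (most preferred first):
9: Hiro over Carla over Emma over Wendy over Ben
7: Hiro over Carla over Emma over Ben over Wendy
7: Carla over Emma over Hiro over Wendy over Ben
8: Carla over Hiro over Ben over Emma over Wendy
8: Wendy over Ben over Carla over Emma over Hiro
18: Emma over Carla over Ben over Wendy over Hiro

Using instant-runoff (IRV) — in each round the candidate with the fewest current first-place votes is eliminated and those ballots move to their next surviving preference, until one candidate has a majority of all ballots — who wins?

Round 1: Ben 0, Carla 15, Hiro 16, Wendy 8, Emma 18. Ben eliminated.
Round 2: Carla 15, Hiro 16, Wendy 8, Emma 18. Wendy eliminated.
Round 3: Carla 23, Hiro 16, Emma 18. Hiro eliminated.
Round 4: Carla 39, Emma 18. Carla has a majority (≥29).

Carla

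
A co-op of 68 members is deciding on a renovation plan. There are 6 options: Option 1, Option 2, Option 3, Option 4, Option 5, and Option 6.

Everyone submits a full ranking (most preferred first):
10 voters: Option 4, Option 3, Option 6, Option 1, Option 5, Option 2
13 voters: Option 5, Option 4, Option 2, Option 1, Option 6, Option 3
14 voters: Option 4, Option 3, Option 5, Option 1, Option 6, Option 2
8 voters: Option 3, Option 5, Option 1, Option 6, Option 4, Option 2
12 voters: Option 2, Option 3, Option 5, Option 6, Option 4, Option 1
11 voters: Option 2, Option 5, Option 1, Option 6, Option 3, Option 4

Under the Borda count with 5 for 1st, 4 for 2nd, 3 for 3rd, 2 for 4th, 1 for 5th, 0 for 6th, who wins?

Option 1: 10×2 + 13×2 + 14×2 + 8×3 + 12×0 + 11×3 = 131
Option 2: 10×0 + 13×3 + 14×0 + 8×0 + 12×5 + 11×5 = 154
Option 3: 10×4 + 13×0 + 14×4 + 8×5 + 12×4 + 11×1 = 195
Option 4: 10×5 + 13×4 + 14×5 + 8×1 + 12×1 + 11×0 = 192
Option 5: 10×1 + 13×5 + 14×3 + 8×4 + 12×3 + 11×4 = 229
Option 6: 10×3 + 13×1 + 14×1 + 8×2 + 12×2 + 11×2 = 119

Option 5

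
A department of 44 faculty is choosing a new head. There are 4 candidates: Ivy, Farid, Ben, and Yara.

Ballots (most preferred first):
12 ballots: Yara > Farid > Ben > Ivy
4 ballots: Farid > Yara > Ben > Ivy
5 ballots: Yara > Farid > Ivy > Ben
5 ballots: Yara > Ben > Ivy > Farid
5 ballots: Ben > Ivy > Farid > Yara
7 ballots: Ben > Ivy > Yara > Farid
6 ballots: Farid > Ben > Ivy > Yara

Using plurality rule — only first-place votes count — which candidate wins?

Yara

First-place votes: Ivy 0, Farid 10, Ben 12, Yara 22.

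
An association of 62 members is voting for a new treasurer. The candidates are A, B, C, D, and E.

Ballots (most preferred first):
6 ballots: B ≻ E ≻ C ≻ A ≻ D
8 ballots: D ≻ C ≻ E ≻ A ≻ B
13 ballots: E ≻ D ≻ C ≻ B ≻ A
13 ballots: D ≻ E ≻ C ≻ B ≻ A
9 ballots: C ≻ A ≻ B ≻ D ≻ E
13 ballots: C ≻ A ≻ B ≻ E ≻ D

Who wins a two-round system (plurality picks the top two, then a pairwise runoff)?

D

Round 1 first-place votes: A 0, B 6, C 22, D 21, E 13. C and D advance.
Runoff: C is ranked above D on 28 ballots, D above C on 34.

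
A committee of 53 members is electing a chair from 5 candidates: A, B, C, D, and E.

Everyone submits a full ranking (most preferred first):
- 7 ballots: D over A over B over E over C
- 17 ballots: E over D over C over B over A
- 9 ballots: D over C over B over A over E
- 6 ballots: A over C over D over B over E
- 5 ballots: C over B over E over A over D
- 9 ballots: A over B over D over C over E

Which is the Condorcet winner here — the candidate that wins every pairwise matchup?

D

D vs A: 33–20
D vs B: 39–14
D vs C: 42–11
D vs E: 31–22
D beats every other candidate.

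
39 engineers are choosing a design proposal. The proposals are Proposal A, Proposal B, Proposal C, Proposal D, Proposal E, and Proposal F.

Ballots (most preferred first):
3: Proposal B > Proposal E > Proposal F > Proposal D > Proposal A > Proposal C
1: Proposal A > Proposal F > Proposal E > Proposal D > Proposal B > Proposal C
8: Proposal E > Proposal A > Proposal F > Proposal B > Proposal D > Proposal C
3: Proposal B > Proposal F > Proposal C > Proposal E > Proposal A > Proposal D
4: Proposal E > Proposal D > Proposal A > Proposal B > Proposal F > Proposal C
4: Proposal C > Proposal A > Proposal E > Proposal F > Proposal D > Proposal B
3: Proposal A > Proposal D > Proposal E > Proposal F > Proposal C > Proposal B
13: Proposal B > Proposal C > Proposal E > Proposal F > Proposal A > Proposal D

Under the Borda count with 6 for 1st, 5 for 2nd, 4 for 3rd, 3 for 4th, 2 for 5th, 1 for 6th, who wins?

Proposal E

Proposal A: 3×2 + 1×6 + 8×5 + 3×2 + 4×4 + 4×5 + 3×6 + 13×2 = 138
Proposal B: 3×6 + 1×2 + 8×3 + 3×6 + 4×3 + 4×1 + 3×1 + 13×6 = 159
Proposal C: 3×1 + 1×1 + 8×1 + 3×4 + 4×1 + 4×6 + 3×2 + 13×5 = 123
Proposal D: 3×3 + 1×3 + 8×2 + 3×1 + 4×5 + 4×2 + 3×5 + 13×1 = 87
Proposal E: 3×5 + 1×4 + 8×6 + 3×3 + 4×6 + 4×4 + 3×4 + 13×4 = 180
Proposal F: 3×4 + 1×5 + 8×4 + 3×5 + 4×2 + 4×3 + 3×3 + 13×3 = 132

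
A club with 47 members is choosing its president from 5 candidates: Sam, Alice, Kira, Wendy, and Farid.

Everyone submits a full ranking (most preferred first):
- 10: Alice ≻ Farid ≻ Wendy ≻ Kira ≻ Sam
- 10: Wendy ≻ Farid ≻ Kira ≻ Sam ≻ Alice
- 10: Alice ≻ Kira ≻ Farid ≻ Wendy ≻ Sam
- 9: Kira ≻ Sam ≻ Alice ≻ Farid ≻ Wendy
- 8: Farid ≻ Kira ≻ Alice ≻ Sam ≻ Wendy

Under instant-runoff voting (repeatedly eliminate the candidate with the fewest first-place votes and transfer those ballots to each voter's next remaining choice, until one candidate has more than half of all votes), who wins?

Round 1: Sam 0, Alice 20, Kira 9, Wendy 10, Farid 8. Sam eliminated.
Round 2: Alice 20, Kira 9, Wendy 10, Farid 8. Farid eliminated.
Round 3: Alice 20, Kira 17, Wendy 10. Wendy eliminated.
Round 4: Alice 20, Kira 27. Kira has a majority (≥24).

Kira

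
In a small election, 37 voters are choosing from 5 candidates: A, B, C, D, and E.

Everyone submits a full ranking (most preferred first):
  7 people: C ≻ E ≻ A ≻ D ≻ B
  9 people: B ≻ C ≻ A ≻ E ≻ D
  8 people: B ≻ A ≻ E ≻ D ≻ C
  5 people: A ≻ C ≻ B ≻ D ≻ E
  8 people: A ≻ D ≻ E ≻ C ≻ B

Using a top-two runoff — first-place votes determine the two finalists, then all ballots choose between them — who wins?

A

Round 1 first-place votes: A 13, B 17, C 7, D 0, E 0. B and A advance.
Runoff: B is ranked above A on 17 ballots, A above B on 20.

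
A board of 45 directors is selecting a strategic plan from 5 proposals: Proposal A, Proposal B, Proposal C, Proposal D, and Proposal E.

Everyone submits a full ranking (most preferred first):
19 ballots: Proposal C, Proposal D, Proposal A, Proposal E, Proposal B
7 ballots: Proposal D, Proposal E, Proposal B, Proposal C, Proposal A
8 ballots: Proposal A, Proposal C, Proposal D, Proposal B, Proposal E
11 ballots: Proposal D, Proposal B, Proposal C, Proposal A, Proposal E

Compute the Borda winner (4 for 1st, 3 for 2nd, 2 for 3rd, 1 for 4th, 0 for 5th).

Proposal A: 19×2 + 7×0 + 8×4 + 11×1 = 81
Proposal B: 19×0 + 7×2 + 8×1 + 11×3 = 55
Proposal C: 19×4 + 7×1 + 8×3 + 11×2 = 129
Proposal D: 19×3 + 7×4 + 8×2 + 11×4 = 145
Proposal E: 19×1 + 7×3 + 8×0 + 11×0 = 40

Proposal D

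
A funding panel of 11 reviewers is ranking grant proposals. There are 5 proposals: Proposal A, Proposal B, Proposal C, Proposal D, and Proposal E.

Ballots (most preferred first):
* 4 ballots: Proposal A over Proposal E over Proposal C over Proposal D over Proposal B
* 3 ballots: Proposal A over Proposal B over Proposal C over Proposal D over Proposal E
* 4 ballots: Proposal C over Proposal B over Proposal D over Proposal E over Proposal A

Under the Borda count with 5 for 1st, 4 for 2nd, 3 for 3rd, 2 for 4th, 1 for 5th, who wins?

Proposal A: 4×5 + 3×5 + 4×1 = 39
Proposal B: 4×1 + 3×4 + 4×4 = 32
Proposal C: 4×3 + 3×3 + 4×5 = 41
Proposal D: 4×2 + 3×2 + 4×3 = 26
Proposal E: 4×4 + 3×1 + 4×2 = 27

Proposal C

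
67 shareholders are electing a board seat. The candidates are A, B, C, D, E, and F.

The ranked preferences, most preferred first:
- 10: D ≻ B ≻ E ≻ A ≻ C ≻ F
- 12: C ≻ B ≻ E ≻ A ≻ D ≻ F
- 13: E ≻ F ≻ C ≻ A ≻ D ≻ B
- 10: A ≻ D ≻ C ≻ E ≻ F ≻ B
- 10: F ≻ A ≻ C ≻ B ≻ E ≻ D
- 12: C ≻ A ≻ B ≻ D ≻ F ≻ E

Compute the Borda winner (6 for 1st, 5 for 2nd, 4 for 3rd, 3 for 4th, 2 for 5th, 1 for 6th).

C

A: 10×3 + 12×3 + 13×3 + 10×6 + 10×5 + 12×5 = 275
B: 10×5 + 12×5 + 13×1 + 10×1 + 10×3 + 12×4 = 211
C: 10×2 + 12×6 + 13×4 + 10×4 + 10×4 + 12×6 = 296
D: 10×6 + 12×2 + 13×2 + 10×5 + 10×1 + 12×3 = 206
E: 10×4 + 12×4 + 13×6 + 10×3 + 10×2 + 12×1 = 228
F: 10×1 + 12×1 + 13×5 + 10×2 + 10×6 + 12×2 = 191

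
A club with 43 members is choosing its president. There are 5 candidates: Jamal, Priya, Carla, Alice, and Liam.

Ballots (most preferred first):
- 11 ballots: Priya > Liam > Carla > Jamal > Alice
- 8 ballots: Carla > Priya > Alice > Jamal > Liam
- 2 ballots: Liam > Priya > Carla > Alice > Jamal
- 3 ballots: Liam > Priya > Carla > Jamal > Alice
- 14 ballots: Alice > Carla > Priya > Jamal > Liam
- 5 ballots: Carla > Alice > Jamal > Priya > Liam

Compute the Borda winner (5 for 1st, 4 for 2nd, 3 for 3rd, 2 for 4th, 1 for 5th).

Jamal: 11×2 + 8×2 + 2×1 + 3×2 + 14×2 + 5×3 = 89
Priya: 11×5 + 8×4 + 2×4 + 3×4 + 14×3 + 5×2 = 159
Carla: 11×3 + 8×5 + 2×3 + 3×3 + 14×4 + 5×5 = 169
Alice: 11×1 + 8×3 + 2×2 + 3×1 + 14×5 + 5×4 = 132
Liam: 11×4 + 8×1 + 2×5 + 3×5 + 14×1 + 5×1 = 96

Carla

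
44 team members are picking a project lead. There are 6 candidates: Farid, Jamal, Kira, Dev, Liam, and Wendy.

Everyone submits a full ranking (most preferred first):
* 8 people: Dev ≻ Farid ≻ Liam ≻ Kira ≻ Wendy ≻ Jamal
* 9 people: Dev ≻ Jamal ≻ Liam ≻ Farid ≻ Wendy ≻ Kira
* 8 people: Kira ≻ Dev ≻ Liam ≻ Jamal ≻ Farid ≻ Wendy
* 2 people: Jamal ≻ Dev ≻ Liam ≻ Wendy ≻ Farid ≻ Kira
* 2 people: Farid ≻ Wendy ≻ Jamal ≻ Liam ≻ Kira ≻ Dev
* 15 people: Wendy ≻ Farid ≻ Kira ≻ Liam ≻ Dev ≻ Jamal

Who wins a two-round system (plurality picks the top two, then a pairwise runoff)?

Dev

Round 1 first-place votes: Farid 2, Jamal 2, Kira 8, Dev 17, Liam 0, Wendy 15. Dev and Wendy advance.
Runoff: Dev is ranked above Wendy on 27 ballots, Wendy above Dev on 17.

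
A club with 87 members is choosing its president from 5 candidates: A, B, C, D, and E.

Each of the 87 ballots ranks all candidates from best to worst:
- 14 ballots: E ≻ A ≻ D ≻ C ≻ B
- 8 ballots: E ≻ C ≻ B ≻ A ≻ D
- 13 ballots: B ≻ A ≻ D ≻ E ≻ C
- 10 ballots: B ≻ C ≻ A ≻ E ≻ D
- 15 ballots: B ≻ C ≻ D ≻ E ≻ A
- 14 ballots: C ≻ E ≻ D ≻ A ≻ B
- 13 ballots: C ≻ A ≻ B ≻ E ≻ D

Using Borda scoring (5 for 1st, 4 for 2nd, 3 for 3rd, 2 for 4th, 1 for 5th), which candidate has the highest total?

A: 14×4 + 8×2 + 13×4 + 10×3 + 15×1 + 14×2 + 13×4 = 249
B: 14×1 + 8×3 + 13×5 + 10×5 + 15×5 + 14×1 + 13×3 = 281
C: 14×2 + 8×4 + 13×1 + 10×4 + 15×4 + 14×5 + 13×5 = 308
D: 14×3 + 8×1 + 13×3 + 10×1 + 15×3 + 14×3 + 13×1 = 199
E: 14×5 + 8×5 + 13×2 + 10×2 + 15×2 + 14×4 + 13×2 = 268

C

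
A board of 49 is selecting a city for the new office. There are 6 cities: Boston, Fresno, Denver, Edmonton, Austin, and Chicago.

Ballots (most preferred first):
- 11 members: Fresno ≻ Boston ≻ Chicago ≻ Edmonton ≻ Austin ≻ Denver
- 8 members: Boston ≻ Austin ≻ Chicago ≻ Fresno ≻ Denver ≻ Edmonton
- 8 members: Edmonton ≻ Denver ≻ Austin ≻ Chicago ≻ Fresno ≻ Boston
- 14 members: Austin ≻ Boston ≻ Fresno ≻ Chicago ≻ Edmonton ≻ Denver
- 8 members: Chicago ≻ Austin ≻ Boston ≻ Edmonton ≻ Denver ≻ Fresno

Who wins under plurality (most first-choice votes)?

First-place votes: Boston 8, Fresno 11, Denver 0, Edmonton 8, Austin 14, Chicago 8.

Austin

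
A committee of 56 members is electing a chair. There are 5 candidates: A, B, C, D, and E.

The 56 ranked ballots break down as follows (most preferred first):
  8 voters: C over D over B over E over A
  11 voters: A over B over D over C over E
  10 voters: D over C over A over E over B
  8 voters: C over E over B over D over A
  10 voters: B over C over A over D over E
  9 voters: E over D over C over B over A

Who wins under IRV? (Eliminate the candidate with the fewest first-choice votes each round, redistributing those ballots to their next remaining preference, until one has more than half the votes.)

Round 1: A 11, B 10, C 16, D 10, E 9. E eliminated.
Round 2: A 11, B 10, C 16, D 19. B eliminated.
Round 3: A 11, C 26, D 19. A eliminated.
Round 4: C 26, D 30. D has a majority (≥29).

D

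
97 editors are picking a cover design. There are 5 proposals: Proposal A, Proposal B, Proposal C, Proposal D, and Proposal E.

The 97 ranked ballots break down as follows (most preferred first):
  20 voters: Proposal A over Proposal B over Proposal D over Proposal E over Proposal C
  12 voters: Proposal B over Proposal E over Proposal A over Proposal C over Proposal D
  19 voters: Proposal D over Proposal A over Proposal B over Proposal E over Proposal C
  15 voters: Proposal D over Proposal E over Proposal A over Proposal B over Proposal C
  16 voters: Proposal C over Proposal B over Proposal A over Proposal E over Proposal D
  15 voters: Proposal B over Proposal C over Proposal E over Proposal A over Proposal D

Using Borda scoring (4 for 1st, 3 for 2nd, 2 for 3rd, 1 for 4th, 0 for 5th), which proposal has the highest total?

Proposal B

Proposal A: 20×4 + 12×2 + 19×3 + 15×2 + 16×2 + 15×1 = 238
Proposal B: 20×3 + 12×4 + 19×2 + 15×1 + 16×3 + 15×4 = 269
Proposal C: 20×0 + 12×1 + 19×0 + 15×0 + 16×4 + 15×3 = 121
Proposal D: 20×2 + 12×0 + 19×4 + 15×4 + 16×0 + 15×0 = 176
Proposal E: 20×1 + 12×3 + 19×1 + 15×3 + 16×1 + 15×2 = 166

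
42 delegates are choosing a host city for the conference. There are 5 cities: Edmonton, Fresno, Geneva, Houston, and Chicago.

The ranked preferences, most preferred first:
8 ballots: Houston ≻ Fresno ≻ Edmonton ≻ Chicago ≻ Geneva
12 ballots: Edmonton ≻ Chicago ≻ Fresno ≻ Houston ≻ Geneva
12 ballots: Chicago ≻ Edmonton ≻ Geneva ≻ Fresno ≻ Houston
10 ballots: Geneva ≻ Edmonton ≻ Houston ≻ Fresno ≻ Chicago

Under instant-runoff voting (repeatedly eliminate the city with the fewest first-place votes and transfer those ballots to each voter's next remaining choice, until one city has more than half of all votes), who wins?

Edmonton

Round 1: Edmonton 12, Fresno 0, Geneva 10, Houston 8, Chicago 12. Fresno eliminated.
Round 2: Edmonton 12, Geneva 10, Houston 8, Chicago 12. Houston eliminated.
Round 3: Edmonton 20, Geneva 10, Chicago 12. Geneva eliminated.
Round 4: Edmonton 30, Chicago 12. Edmonton has a majority (≥22).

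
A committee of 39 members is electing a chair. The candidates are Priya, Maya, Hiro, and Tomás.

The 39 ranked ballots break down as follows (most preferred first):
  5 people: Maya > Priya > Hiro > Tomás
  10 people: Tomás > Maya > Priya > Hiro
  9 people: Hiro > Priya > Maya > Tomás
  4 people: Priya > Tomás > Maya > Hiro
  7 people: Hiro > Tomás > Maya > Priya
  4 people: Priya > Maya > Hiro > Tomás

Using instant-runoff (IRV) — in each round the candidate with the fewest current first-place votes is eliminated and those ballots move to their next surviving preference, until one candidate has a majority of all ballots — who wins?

Priya

Round 1: Priya 8, Maya 5, Hiro 16, Tomás 10. Maya eliminated.
Round 2: Priya 13, Hiro 16, Tomás 10. Tomás eliminated.
Round 3: Priya 23, Hiro 16. Priya has a majority (≥20).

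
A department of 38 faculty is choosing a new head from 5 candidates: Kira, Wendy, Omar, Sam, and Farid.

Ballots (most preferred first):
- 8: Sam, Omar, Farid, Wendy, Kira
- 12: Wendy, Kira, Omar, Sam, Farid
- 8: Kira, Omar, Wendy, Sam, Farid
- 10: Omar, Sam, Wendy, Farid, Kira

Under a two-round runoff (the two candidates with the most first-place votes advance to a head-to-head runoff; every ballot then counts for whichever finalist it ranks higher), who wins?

Round 1 first-place votes: Kira 8, Wendy 12, Omar 10, Sam 8, Farid 0. Wendy and Omar advance.
Runoff: Wendy is ranked above Omar on 12 ballots, Omar above Wendy on 26.

Omar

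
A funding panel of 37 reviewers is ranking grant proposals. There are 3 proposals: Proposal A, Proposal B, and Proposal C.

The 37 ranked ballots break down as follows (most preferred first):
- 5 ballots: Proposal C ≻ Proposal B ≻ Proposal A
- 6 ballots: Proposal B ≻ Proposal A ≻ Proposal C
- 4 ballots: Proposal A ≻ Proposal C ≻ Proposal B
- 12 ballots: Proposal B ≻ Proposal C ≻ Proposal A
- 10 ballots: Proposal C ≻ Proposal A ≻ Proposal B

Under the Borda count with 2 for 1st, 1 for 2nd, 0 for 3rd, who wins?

Proposal C

Proposal A: 5×0 + 6×1 + 4×2 + 12×0 + 10×1 = 24
Proposal B: 5×1 + 6×2 + 4×0 + 12×2 + 10×0 = 41
Proposal C: 5×2 + 6×0 + 4×1 + 12×1 + 10×2 = 46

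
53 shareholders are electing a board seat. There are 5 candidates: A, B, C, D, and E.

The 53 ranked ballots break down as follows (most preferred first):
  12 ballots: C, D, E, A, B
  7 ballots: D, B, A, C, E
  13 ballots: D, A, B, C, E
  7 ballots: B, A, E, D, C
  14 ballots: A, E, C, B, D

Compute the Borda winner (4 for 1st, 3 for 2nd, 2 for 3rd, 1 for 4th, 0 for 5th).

A: 12×1 + 7×2 + 13×3 + 7×3 + 14×4 = 142
B: 12×0 + 7×3 + 13×2 + 7×4 + 14×1 = 89
C: 12×4 + 7×1 + 13×1 + 7×0 + 14×2 = 96
D: 12×3 + 7×4 + 13×4 + 7×1 + 14×0 = 123
E: 12×2 + 7×0 + 13×0 + 7×2 + 14×3 = 80

A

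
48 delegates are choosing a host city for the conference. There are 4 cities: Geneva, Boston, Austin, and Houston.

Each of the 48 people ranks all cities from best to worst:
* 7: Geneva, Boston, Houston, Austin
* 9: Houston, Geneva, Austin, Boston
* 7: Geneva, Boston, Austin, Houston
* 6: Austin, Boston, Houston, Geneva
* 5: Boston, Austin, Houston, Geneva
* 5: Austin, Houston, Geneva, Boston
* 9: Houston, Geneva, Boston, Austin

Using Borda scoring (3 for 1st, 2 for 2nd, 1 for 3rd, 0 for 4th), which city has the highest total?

Geneva: 7×3 + 9×2 + 7×3 + 6×0 + 5×0 + 5×1 + 9×2 = 83
Boston: 7×2 + 9×0 + 7×2 + 6×2 + 5×3 + 5×0 + 9×1 = 64
Austin: 7×0 + 9×1 + 7×1 + 6×3 + 5×2 + 5×3 + 9×0 = 59
Houston: 7×1 + 9×3 + 7×0 + 6×1 + 5×1 + 5×2 + 9×3 = 82

Geneva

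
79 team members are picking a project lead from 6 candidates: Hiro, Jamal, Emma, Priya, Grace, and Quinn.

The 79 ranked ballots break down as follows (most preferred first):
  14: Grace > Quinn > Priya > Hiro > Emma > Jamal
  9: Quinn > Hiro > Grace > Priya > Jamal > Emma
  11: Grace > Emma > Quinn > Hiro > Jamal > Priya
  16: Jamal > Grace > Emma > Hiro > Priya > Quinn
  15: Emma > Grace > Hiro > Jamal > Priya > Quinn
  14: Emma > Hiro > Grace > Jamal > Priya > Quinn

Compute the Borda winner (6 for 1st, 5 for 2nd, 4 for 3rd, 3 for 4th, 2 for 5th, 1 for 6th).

Grace

Hiro: 14×3 + 9×5 + 11×3 + 16×3 + 15×4 + 14×5 = 298
Jamal: 14×1 + 9×2 + 11×2 + 16×6 + 15×3 + 14×3 = 237
Emma: 14×2 + 9×1 + 11×5 + 16×4 + 15×6 + 14×6 = 330
Priya: 14×4 + 9×3 + 11×1 + 16×2 + 15×2 + 14×2 = 184
Grace: 14×6 + 9×4 + 11×6 + 16×5 + 15×5 + 14×4 = 397
Quinn: 14×5 + 9×6 + 11×4 + 16×1 + 15×1 + 14×1 = 213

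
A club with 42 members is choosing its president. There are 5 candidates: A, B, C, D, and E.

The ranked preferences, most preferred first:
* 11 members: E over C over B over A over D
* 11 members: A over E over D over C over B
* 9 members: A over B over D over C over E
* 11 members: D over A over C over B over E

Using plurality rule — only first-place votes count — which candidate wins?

A

First-place votes: A 20, B 0, C 0, D 11, E 11.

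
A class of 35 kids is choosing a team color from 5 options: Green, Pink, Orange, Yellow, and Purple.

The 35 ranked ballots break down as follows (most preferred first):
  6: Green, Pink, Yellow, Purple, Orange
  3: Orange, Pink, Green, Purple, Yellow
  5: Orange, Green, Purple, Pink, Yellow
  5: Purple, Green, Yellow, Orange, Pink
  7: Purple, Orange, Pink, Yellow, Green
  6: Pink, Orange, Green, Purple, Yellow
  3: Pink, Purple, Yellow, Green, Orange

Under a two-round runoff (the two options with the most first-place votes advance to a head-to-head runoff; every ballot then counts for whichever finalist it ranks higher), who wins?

Round 1 first-place votes: Green 6, Pink 9, Orange 8, Yellow 0, Purple 12. Purple and Pink advance.
Runoff: Purple is ranked above Pink on 17 ballots, Pink above Purple on 18.

Pink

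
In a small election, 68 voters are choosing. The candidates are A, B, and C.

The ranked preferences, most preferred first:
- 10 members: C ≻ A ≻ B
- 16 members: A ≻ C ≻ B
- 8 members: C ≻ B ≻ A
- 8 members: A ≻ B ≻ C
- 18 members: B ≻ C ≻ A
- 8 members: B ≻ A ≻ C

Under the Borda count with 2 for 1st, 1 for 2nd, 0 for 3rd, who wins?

A: 10×1 + 16×2 + 8×0 + 8×2 + 18×0 + 8×1 = 66
B: 10×0 + 16×0 + 8×1 + 8×1 + 18×2 + 8×2 = 68
C: 10×2 + 16×1 + 8×2 + 8×0 + 18×1 + 8×0 = 70

C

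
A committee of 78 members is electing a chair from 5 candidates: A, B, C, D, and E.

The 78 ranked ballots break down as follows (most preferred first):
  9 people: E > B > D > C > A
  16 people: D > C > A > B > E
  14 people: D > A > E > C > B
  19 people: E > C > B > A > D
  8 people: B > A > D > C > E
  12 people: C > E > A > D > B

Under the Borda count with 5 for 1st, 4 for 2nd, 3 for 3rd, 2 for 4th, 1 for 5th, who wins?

A: 9×1 + 16×3 + 14×4 + 19×2 + 8×4 + 12×3 = 219
B: 9×4 + 16×2 + 14×1 + 19×3 + 8×5 + 12×1 = 191
C: 9×2 + 16×4 + 14×2 + 19×4 + 8×2 + 12×5 = 262
D: 9×3 + 16×5 + 14×5 + 19×1 + 8×3 + 12×2 = 244
E: 9×5 + 16×1 + 14×3 + 19×5 + 8×1 + 12×4 = 254

C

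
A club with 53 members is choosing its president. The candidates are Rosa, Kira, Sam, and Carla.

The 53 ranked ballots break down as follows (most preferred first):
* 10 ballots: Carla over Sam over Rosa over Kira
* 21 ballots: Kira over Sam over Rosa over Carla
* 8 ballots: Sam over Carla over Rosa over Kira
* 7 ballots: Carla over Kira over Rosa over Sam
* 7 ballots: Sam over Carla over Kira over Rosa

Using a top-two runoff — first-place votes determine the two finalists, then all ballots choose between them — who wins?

Carla

Round 1 first-place votes: Rosa 0, Kira 21, Sam 15, Carla 17. Kira and Carla advance.
Runoff: Kira is ranked above Carla on 21 ballots, Carla above Kira on 32.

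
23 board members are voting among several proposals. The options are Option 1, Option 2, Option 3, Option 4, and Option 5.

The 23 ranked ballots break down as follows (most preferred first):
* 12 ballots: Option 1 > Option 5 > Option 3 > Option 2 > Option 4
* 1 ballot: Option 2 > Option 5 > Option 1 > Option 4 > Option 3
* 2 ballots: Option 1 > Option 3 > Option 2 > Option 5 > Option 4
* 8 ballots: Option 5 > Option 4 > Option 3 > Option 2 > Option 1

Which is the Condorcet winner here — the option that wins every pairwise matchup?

Option 1

Option 1 vs Option 2: 14–9
Option 1 vs Option 3: 15–8
Option 1 vs Option 4: 15–8
Option 1 vs Option 5: 14–9
Option 1 beats every other option.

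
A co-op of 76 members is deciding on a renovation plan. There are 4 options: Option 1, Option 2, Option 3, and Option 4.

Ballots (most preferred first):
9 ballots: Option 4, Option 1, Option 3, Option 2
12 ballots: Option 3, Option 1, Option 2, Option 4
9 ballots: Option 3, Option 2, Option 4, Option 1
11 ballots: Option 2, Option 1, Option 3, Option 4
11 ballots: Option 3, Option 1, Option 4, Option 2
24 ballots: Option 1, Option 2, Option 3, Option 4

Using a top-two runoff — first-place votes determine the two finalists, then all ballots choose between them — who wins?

Round 1 first-place votes: Option 1 24, Option 2 11, Option 3 32, Option 4 9. Option 3 and Option 1 advance.
Runoff: Option 3 is ranked above Option 1 on 32 ballots, Option 1 above Option 3 on 44.

Option 1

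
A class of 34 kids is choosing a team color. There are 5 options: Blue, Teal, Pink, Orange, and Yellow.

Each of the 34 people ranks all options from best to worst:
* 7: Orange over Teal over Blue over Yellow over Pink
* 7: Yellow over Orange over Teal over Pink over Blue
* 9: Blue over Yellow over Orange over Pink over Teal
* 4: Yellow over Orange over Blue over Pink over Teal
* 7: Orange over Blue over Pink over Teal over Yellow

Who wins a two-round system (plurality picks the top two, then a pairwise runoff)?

Yellow

Round 1 first-place votes: Blue 9, Teal 0, Pink 0, Orange 14, Yellow 11. Orange and Yellow advance.
Runoff: Orange is ranked above Yellow on 14 ballots, Yellow above Orange on 20.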